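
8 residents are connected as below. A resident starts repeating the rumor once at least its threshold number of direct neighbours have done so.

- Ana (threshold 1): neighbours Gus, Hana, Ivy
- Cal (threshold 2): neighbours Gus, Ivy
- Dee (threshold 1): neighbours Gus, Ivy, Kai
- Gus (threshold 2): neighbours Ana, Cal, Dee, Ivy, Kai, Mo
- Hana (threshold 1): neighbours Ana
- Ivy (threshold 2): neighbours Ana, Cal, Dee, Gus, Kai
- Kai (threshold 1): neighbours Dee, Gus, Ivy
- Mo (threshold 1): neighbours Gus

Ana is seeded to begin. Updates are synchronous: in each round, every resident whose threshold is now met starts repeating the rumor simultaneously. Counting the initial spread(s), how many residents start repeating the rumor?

2

Round 1 — Ana starts repeating the rumor (initial).
Round 2 — checking thresholds:
  Gus: 1 of 6 neighbours < 2, not yet.
  Hana: 1 of 1 neighbours ≥ 1, starts repeating the rumor.
  Ivy: 1 of 5 neighbours < 2, not yet.
Round 3 — no new spreads; cascade stops.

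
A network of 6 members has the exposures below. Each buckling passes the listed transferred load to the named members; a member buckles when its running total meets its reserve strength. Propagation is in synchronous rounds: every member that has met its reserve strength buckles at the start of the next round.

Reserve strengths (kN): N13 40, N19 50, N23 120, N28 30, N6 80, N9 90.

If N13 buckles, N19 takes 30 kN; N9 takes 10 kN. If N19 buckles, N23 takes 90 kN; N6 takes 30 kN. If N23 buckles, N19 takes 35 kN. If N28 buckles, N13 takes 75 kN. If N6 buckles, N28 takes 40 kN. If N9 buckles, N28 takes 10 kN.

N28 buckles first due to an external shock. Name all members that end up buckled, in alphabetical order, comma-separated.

N13, N28

Round 1 — N28 buckles (initial).
  N13: +75 → 75 ≥ 40
Round 2 — N13 buckles.
  N19: +30 → 30 < 50
  N9: +10 → 10 < 90
No further bucklings.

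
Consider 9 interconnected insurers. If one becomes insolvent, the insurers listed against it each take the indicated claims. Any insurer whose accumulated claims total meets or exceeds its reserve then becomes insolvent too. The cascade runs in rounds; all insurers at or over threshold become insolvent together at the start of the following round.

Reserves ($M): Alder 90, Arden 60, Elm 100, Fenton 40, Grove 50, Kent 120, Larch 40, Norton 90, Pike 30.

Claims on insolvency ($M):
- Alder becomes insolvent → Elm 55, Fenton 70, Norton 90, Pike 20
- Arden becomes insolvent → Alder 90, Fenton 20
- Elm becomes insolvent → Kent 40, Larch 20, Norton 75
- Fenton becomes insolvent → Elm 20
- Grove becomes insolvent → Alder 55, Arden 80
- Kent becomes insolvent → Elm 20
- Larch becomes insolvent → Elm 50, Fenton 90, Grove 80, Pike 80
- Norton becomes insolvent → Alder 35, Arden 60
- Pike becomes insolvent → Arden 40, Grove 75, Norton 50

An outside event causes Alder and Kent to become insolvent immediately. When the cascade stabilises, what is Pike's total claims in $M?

20

Round 1 — Alder, Kent become insolvent (initial).
  Elm: +55+20 → 75 < 100
  Fenton: +70 → 70 ≥ 40
  Norton: +90 → 90 ≥ 90
  Pike: +20 → 20 < 30
Round 2 — Fenton, Norton become insolvent.
  Arden: +60 → 60 ≥ 60
  Elm: +20 → 95 < 100
Round 3 — Arden becomes insolvent.
No further insolvencies.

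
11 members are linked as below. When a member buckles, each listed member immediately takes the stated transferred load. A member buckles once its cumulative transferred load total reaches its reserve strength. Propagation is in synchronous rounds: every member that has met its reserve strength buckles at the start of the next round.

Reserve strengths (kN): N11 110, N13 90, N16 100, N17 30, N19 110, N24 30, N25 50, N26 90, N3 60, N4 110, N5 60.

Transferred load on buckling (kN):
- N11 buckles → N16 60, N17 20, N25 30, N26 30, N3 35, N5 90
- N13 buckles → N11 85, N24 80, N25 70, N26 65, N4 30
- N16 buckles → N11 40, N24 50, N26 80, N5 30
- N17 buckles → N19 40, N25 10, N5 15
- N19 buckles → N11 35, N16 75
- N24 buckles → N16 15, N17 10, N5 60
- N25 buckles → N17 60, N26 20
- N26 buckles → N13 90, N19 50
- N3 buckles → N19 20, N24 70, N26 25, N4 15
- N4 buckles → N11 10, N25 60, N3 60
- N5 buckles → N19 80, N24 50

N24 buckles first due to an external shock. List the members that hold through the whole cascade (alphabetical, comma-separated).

Round 1 — N24 buckles (initial).
  N16: +15 → 15 < 100
  N17: +10 → 10 < 30
  N5: +60 → 60 ≥ 60
Round 2 — N5 buckles.
  N19: +80 → 80 < 110
No further bucklings.

N11, N13, N16, N17, N19, N25, N26, N3, N4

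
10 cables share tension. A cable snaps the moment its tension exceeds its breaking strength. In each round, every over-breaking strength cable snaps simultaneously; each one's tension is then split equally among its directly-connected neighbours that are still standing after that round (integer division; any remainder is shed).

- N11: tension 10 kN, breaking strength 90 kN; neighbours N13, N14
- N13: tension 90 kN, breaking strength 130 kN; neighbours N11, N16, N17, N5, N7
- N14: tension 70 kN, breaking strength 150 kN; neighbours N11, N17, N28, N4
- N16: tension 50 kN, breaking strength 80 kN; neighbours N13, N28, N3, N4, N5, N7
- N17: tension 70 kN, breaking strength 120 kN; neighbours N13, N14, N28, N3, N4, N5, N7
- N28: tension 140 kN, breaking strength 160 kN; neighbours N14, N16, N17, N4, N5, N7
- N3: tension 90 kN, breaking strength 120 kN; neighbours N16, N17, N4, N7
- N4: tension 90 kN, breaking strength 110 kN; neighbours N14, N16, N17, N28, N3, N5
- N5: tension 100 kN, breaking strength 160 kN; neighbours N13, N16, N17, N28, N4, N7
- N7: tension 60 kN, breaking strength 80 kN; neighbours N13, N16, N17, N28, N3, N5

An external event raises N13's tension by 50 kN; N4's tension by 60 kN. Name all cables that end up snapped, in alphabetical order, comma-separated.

Round 1 — N13 at 140 > 130; N4 at 150 > 110. N13, N4 snap.
  N13 sheds 140 kN to N11, N16, N17, N5, N7: 28 each.
    N11: 10+28 = 38 ≤ 90
    N16: 50+28 = 78 ≤ 80
    N17: 70+28 = 98 ≤ 120
    N5: 100+28 = 128 ≤ 160
    N7: 60+28 = 88 > 80
  N4 sheds 150 kN to N14, N16, N17, N28, N3, N5: 25 each.
    N14: 70+25 = 95 ≤ 150
    N16: 78+25 = 103 > 80
    N17: 98+25 = 123 > 120
    N28: 140+25 = 165 > 160
    N3: 90+25 = 115 ≤ 120
    N5: 128+25 = 153 ≤ 160
Round 2 — N16, N17, N28, N7 snap.
  N16 sheds 103 kN to N3, N5: 51 each (1 lost).
    N3: 115+51 = 166 > 120
    N5: 153+51 = 204 > 160
  N17 sheds 123 kN to N14, N3, N5: 41 each.
    N14: 95+41 = 136 ≤ 150
    N3: 166+41 = 207 > 120
    N5: 204+41 = 245 > 160
  N28 sheds 165 kN to N14, N5: 82 each (1 lost).
    N14: 136+82 = 218 > 150
    N5: 245+82 = 327 > 160
  N7 sheds 88 kN to N3, N5: 44 each.
    N3: 207+44 = 251 > 120
    N5: 327+44 = 371 > 160
Round 3 — N14, N3, N5 snap.
  N14 sheds 218 kN to N11: 218 each.
    N11: 38+218 = 256 > 90
  N3 sheds 251 kN: no online neighbours, lost.
  N5 sheds 371 kN: no online neighbours, lost.
Round 4 — N11 snaps.
  N11 sheds 256 kN: no online neighbours, lost.
No further breaks.

N11, N13, N14, N16, N17, N28, N3, N4, N5, N7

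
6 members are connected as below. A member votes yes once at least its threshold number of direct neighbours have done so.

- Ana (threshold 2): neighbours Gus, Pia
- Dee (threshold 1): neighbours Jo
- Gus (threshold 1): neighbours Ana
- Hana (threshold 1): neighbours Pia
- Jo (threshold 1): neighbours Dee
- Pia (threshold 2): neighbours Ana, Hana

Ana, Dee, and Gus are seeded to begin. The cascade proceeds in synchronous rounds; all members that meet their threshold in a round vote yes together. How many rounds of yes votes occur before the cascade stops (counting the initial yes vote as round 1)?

Round 1 — Ana, Dee, Gus vote yes (initial).
Round 2 — checking thresholds:
  Jo: 1 of 1 neighbours ≥ 1, votes yes.
  Pia: 1 of 2 neighbours < 2, below threshold.
Round 3 — no new yes votes; cascade stops.

2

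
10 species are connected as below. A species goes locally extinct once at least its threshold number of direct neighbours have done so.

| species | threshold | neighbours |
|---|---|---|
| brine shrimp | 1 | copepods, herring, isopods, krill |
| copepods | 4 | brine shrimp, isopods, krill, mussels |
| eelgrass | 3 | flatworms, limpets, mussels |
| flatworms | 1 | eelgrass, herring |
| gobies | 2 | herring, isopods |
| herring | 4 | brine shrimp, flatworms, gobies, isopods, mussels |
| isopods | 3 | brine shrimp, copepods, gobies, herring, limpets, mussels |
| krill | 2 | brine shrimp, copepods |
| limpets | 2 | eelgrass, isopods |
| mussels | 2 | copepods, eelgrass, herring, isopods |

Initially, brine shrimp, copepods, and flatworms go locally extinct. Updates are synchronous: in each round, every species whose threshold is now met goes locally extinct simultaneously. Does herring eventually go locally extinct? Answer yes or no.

Round 1 — brine shrimp, copepods, flatworms go locally extinct (initial).
Round 2 — checking thresholds:
  eelgrass: 1 of 3 neighbours < 3, not yet.
  herring: 2 of 5 neighbours < 4, not yet.
  isopods: 2 of 6 neighbours < 3, not yet.
  krill: 2 of 2 neighbours ≥ 2, goes locally extinct.
  mussels: 1 of 4 neighbours < 2, not yet.
Round 3 — no new extinctions; cascade stops.

no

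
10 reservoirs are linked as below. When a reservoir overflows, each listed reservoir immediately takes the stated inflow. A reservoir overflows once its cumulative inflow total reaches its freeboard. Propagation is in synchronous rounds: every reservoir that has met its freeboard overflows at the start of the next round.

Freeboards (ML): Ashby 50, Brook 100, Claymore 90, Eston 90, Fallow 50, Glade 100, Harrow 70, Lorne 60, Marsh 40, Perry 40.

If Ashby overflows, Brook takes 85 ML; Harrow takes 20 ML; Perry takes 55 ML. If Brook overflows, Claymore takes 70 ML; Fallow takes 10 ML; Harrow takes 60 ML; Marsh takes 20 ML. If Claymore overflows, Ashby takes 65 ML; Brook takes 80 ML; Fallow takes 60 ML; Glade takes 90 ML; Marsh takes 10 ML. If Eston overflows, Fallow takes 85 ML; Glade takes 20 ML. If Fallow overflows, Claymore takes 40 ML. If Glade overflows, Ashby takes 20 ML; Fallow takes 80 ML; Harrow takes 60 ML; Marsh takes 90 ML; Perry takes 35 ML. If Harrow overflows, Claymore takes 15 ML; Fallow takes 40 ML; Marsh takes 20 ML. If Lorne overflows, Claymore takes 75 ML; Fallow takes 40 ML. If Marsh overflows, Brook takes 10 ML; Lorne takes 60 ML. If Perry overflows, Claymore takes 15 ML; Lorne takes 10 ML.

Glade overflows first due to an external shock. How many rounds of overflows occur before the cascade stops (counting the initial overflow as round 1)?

6

Round 1 — Glade overflows (initial).
  Ashby: +20 → 20 < 50
  Fallow: +80 → 80 ≥ 50
  Harrow: +60 → 60 < 70
  Marsh: +90 → 90 ≥ 40
  Perry: +35 → 35 < 40
Round 2 — Fallow, Marsh overflow.
  Brook: +10 → 10 < 100
  Claymore: +40 → 40 < 90
  Lorne: +60 → 60 ≥ 60
Round 3 — Lorne overflows.
  Claymore: +75 → 115 ≥ 90
Round 4 — Claymore overflows.
  Ashby: +65 → 85 ≥ 50
  Brook: +80 → 90 < 100
Round 5 — Ashby overflows.
  Brook: +85 → 175 ≥ 100
  Harrow: +20 → 80 ≥ 70
  Perry: +55 → 90 ≥ 40
Round 6 — Brook, Harrow, Perry overflow.
No further overflows.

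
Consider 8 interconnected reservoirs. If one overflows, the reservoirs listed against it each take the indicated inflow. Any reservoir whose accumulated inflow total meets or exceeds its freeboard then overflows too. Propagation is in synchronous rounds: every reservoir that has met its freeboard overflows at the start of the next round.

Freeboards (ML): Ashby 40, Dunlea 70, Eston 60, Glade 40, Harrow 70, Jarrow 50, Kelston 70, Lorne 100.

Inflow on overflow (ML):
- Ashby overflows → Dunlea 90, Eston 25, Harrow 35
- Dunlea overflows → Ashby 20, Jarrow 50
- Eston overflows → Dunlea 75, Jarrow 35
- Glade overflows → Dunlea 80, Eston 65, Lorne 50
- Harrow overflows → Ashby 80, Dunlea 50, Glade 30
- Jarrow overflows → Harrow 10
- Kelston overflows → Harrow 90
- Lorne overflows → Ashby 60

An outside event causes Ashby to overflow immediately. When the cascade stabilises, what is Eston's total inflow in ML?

25

Round 1 — Ashby overflows (initial).
  Dunlea: +90 → 90 ≥ 70
  Eston: +25 → 25 < 60
  Harrow: +35 → 35 < 70
Round 2 — Dunlea overflows.
  Jarrow: +50 → 50 ≥ 50
Round 3 — Jarrow overflows.
  Harrow: +10 → 45 < 70
No further overflows.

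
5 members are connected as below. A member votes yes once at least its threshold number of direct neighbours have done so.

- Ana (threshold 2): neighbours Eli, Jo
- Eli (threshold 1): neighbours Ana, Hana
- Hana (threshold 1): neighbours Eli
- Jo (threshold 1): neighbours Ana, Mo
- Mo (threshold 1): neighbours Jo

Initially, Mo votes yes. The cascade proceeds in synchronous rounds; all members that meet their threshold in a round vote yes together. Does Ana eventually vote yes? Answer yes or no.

no

Round 1 — Mo votes yes (initial).
Round 2 — checking thresholds:
  Jo: 1 of 2 neighbours ≥ 1, votes yes.
Round 3 — no new yes votes; cascade stops.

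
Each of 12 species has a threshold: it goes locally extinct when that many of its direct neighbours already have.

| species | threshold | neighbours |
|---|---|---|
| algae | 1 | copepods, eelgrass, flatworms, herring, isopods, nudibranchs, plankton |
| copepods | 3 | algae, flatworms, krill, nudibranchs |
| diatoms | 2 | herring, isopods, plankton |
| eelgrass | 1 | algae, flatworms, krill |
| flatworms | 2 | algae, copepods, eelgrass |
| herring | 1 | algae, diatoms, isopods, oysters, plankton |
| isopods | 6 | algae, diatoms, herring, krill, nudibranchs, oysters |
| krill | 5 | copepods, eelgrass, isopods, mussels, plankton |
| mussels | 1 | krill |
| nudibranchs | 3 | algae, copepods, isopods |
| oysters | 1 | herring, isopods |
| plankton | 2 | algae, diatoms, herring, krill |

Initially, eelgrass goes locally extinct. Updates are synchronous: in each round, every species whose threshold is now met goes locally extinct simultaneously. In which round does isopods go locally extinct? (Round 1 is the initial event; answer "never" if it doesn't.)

Round 1 — eelgrass goes locally extinct (initial).
Round 2 — checking thresholds:
  algae: 1 of 7 neighbours ≥ 1, goes locally extinct.
  flatworms: 1 of 3 neighbours < 2, holds.
  krill: 1 of 5 neighbours < 5, holds.
Round 3 — checking thresholds:
  copepods: 1 of 4 neighbours < 3, holds.
  flatworms: 2 of 3 neighbours ≥ 2, goes locally extinct.
  herring: 1 of 5 neighbours ≥ 1, goes locally extinct.
  isopods: 1 of 6 neighbours < 6, holds.
  krill: 1 of 5 neighbours < 5, holds.
  nudibranchs: 1 of 3 neighbours < 3, holds.
  plankton: 1 of 4 neighbours < 2, holds.
Round 4 — checking thresholds:
  copepods: 2 of 4 neighbours < 3, holds.
  diatoms: 1 of 3 neighbours < 2, holds.
  isopods: 2 of 6 neighbours < 6, holds.
  krill: 1 of 5 neighbours < 5, holds.
  nudibranchs: 1 of 3 neighbours < 3, holds.
  oysters: 1 of 2 neighbours ≥ 1, goes locally extinct.
  plankton: 2 of 4 neighbours ≥ 2, goes locally extinct.
Round 5 — checking thresholds:
  copepods: 2 of 4 neighbours < 3, holds.
  diatoms: 2 of 3 neighbours ≥ 2, goes locally extinct.
  isopods: 3 of 6 neighbours < 6, holds.
  krill: 2 of 5 neighbours < 5, holds.
  nudibranchs: 1 of 3 neighbours < 3, holds.
Round 6 — no new extinctions; cascade stops.

never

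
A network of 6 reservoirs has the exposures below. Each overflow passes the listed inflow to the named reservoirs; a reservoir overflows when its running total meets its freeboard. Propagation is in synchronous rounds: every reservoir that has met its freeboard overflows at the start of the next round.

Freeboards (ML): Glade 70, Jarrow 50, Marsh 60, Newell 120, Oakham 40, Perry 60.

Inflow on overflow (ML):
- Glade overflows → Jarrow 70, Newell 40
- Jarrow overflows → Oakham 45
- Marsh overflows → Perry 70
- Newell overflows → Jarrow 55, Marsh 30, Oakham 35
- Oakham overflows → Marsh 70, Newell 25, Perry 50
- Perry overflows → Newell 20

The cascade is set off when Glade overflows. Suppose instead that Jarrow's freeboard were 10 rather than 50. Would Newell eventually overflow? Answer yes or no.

no

With Jarrow's freeboard at 10:
Round 1 — Glade overflows (initial).
  Jarrow: +70 → 70 ≥ 10
  Newell: +40 → 40 < 120
Round 2 — Jarrow overflows.
  Oakham: +45 → 45 ≥ 40
Round 3 — Oakham overflows.
  Marsh: +70 → 70 ≥ 60
  Newell: +25 → 65 < 120
  Perry: +50 → 50 < 60
Round 4 — Marsh overflows.
  Perry: +70 → 120 ≥ 60
Round 5 — Perry overflows.
  Newell: +20 → 85 < 120
No further overflows.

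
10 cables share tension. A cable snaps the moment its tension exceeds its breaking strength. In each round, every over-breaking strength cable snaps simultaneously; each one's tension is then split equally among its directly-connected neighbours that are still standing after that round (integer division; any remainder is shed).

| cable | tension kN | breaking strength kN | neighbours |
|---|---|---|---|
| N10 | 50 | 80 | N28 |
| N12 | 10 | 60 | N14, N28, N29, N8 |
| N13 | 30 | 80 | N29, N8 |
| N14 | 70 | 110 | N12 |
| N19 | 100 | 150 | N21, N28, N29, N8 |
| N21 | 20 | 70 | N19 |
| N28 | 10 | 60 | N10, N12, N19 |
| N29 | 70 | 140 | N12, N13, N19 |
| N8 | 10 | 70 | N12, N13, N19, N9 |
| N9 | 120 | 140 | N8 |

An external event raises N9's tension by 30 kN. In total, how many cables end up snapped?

Round 1 — N9 at 150 > 140. N9 snaps.
  N9 sheds 150 kN to N8: 150 each.
    N8: 10+150 = 160 > 70
Round 2 — N8 snaps.
  N8 sheds 160 kN to N12, N13, N19: 53 each (1 lost).
    N12: 10+53 = 63 > 60
    N13: 30+53 = 83 > 80
    N19: 100+53 = 153 > 150
Round 3 — N12, N13, N19 snap.
  N12 sheds 63 kN to N14, N28, N29: 21 each.
    N14: 70+21 = 91 ≤ 110
    N28: 10+21 = 31 ≤ 60
    N29: 70+21 = 91 ≤ 140
  N13 sheds 83 kN to N29: 83 each.
    N29: 91+83 = 174 > 140
  N19 sheds 153 kN to N21, N28, N29: 51 each.
    N21: 20+51 = 71 > 70
    N28: 31+51 = 82 > 60
    N29: 174+51 = 225 > 140
Round 4 — N21, N28, N29 snap.
  N21 sheds 71 kN: no online neighbours, lost.
  N28 sheds 82 kN to N10: 82 each.
    N10: 50+82 = 132 > 80
  N29 sheds 225 kN: no online neighbours, lost.
Round 5 — N10 snaps.
  N10 sheds 132 kN: no online neighbours, lost.
No further breaks.

9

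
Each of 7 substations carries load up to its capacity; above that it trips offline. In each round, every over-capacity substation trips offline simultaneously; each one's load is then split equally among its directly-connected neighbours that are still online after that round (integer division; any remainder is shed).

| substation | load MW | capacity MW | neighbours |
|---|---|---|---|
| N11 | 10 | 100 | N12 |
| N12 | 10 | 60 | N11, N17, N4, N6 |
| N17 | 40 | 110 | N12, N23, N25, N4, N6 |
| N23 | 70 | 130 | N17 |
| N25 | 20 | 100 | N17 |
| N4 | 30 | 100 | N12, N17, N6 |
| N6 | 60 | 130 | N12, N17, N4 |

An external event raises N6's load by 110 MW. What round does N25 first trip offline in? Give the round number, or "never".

never

Round 1 — N6 at 170 > 130. N6 trips offline.
  N6 sheds 170 MW to N12, N17, N4: 56 each (2 lost).
    N12: 10+56 = 66 > 60
    N17: 40+56 = 96 ≤ 110
    N4: 30+56 = 86 ≤ 100
Round 2 — N12 trips offline.
  N12 sheds 66 MW to N11, N17, N4: 22 each.
    N11: 10+22 = 32 ≤ 100
    N17: 96+22 = 118 > 110
    N4: 86+22 = 108 > 100
Round 3 — N17, N4 trip offline.
  N17 sheds 118 MW to N23, N25: 59 each.
    N23: 70+59 = 129 ≤ 130
    N25: 20+59 = 79 ≤ 100
  N4 sheds 108 MW: no online neighbours, lost.
No further trips.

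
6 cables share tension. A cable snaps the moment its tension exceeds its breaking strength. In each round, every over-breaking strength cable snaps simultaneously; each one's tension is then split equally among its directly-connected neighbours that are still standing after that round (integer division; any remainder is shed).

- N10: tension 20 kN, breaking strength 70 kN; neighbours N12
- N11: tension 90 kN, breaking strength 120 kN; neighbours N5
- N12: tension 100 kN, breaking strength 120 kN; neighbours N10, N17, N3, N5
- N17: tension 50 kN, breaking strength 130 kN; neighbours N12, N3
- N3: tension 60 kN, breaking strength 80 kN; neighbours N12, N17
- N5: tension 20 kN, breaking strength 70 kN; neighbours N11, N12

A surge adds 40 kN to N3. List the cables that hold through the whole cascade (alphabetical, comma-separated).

N10, N11, N5

Round 1 — N3 at 100 > 80. N3 snaps.
  N3 sheds 100 kN to N12, N17: 50 each.
    N12: 100+50 = 150 > 120
    N17: 50+50 = 100 ≤ 130
Round 2 — N12 snaps.
  N12 sheds 150 kN to N10, N17, N5: 50 each.
    N10: 20+50 = 70 ≤ 70
    N17: 100+50 = 150 > 130
    N5: 20+50 = 70 ≤ 70
Round 3 — N17 snaps.
  N17 sheds 150 kN: no online neighbours, lost.
No further breaks.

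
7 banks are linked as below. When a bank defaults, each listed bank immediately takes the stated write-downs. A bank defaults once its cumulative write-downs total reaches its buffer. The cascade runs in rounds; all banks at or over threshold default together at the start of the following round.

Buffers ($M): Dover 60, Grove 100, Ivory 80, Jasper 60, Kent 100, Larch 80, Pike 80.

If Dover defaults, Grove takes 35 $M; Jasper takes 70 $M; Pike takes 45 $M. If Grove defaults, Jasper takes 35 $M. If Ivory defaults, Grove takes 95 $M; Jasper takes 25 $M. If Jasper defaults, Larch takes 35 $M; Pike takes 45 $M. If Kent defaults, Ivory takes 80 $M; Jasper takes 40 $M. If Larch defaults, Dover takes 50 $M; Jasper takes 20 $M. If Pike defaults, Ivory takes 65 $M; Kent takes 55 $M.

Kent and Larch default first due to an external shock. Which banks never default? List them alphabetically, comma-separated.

Dover, Grove, Pike

Round 1 — Kent, Larch default (initial).
  Dover: +50 → 50 < 60
  Ivory: +80 → 80 ≥ 80
  Jasper: +40+20 → 60 ≥ 60
Round 2 — Ivory, Jasper default.
  Grove: +95 → 95 < 100
  Pike: +45 → 45 < 80
No further defaults.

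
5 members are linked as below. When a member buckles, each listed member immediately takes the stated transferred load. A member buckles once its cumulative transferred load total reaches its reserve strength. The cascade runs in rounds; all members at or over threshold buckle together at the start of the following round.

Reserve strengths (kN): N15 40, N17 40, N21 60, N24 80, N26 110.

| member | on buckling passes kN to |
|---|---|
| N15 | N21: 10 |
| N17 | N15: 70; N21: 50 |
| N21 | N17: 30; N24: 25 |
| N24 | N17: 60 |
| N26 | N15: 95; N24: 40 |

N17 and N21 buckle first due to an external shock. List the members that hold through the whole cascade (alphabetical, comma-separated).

N24, N26

Round 1 — N17, N21 buckle (initial).
  N15: +70 → 70 ≥ 40
  N24: +25 → 25 < 80
Round 2 — N15 buckles.
No further bucklings.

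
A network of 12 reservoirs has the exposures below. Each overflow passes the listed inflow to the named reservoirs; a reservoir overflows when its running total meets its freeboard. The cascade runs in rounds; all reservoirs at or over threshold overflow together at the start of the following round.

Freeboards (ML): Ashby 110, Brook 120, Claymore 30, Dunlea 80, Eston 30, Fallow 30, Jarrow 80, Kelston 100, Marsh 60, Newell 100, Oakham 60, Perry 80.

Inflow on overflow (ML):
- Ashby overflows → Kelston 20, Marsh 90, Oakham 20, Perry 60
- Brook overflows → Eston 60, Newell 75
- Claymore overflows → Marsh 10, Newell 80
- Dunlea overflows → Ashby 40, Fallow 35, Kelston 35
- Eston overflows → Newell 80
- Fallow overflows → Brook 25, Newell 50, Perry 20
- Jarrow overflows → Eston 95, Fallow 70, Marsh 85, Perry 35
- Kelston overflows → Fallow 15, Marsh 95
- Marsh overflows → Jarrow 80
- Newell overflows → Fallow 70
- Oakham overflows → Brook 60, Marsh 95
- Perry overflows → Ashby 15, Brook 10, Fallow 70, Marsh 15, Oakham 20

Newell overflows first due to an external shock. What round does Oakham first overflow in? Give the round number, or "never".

never

Round 1 — Newell overflows (initial).
  Fallow: +70 → 70 ≥ 30
Round 2 — Fallow overflows.
  Brook: +25 → 25 < 120
  Perry: +20 → 20 < 80
No further overflows.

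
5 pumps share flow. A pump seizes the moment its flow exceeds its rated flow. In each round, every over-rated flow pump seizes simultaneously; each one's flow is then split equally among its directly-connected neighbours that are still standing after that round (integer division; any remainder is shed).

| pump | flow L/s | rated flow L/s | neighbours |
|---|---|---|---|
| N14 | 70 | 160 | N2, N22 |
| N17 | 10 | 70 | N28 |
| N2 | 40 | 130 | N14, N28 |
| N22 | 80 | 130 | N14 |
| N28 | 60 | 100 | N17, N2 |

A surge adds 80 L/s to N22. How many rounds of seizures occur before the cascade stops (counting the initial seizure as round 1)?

Round 1 — N22 at 160 > 130. N22 seizes.
  N22 sheds 160 L/s to N14: 160 each.
    N14: 70+160 = 230 > 160
Round 2 — N14 seizes.
  N14 sheds 230 L/s to N2: 230 each.
    N2: 40+230 = 270 > 130
Round 3 — N2 seizes.
  N2 sheds 270 L/s to N28: 270 each.
    N28: 60+270 = 330 > 100
Round 4 — N28 seizes.
  N28 sheds 330 L/s to N17: 330 each.
    N17: 10+330 = 340 > 70
Round 5 — N17 seizes.
  N17 sheds 340 L/s: no online neighbours, lost.
No further seizures.

5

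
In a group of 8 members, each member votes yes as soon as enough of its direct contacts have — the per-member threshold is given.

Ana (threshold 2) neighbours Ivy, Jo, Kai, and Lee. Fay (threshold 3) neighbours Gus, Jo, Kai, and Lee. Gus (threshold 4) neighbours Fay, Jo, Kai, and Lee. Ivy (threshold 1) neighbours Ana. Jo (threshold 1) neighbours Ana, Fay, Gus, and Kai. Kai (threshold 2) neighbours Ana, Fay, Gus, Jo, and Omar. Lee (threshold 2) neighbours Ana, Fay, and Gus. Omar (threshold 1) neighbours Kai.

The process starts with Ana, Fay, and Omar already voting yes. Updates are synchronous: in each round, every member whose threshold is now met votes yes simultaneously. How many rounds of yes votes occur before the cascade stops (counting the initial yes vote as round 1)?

3

Round 1 — Ana, Fay, Omar vote yes (initial).
Round 2 — checking thresholds:
  Gus: 1 of 4 neighbours < 4, below threshold.
  Ivy: 1 of 1 neighbours ≥ 1, votes yes.
  Jo: 2 of 4 neighbours ≥ 1, votes yes.
  Kai: 3 of 5 neighbours ≥ 2, votes yes.
  Lee: 2 of 3 neighbours ≥ 2, votes yes.
Round 3 — checking thresholds:
  Gus: 4 of 4 neighbours ≥ 4, votes yes.
Round 4 — no new yes votes; cascade stops.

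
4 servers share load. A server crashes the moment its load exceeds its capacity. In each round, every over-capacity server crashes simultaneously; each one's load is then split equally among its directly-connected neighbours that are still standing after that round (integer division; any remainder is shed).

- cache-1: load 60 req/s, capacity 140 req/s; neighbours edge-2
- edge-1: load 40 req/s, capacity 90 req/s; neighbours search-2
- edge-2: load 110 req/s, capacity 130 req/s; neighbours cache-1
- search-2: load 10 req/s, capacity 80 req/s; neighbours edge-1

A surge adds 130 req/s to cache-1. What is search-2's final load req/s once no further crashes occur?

Round 1 — cache-1 at 190 > 140. cache-1 crashes.
  cache-1 sheds 190 req/s to edge-2: 190 each.
    edge-2: 110+190 = 300 > 130
Round 2 — edge-2 crashes.
  edge-2 sheds 300 req/s: no online neighbours, lost.
No further crashes.

10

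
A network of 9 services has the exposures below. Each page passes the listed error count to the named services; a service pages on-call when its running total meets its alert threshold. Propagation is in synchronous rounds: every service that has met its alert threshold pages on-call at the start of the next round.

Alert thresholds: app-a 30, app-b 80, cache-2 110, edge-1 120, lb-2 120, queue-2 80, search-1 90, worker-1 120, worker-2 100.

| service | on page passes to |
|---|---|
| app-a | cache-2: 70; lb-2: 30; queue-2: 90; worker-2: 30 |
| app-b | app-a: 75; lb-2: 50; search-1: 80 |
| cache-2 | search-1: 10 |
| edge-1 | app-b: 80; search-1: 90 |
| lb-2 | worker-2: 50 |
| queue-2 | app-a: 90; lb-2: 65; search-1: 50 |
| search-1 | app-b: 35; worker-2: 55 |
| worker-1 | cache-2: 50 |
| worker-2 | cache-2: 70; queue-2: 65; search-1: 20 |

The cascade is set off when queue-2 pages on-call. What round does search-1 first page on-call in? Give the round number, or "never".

never

Round 1 — queue-2 pages on-call (initial).
  app-a: +90 → 90 ≥ 30
  lb-2: +65 → 65 < 120
  search-1: +50 → 50 < 90
Round 2 — app-a pages on-call.
  cache-2: +70 → 70 < 110
  lb-2: +30 → 95 < 120
  worker-2: +30 → 30 < 100
No further pages.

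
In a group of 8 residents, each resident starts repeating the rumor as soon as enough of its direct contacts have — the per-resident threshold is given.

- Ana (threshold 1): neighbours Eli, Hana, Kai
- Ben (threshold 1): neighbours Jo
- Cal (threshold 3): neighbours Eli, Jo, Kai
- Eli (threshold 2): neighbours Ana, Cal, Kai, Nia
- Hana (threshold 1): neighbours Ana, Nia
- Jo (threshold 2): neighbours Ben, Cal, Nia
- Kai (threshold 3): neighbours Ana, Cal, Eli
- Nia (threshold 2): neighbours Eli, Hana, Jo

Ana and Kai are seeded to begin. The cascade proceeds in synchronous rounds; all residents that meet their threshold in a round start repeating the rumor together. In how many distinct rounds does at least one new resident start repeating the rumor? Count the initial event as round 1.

3

Round 1 — Ana, Kai start repeating the rumor (initial).
Round 2 — checking thresholds:
  Cal: 1 of 3 neighbours < 3, holds.
  Eli: 2 of 4 neighbours ≥ 2, starts repeating the rumor.
  Hana: 1 of 2 neighbours ≥ 1, starts repeating the rumor.
Round 3 — checking thresholds:
  Cal: 2 of 3 neighbours < 3, holds.
  Nia: 2 of 3 neighbours ≥ 2, starts repeating the rumor.
Round 4 — no new spreads; cascade stops.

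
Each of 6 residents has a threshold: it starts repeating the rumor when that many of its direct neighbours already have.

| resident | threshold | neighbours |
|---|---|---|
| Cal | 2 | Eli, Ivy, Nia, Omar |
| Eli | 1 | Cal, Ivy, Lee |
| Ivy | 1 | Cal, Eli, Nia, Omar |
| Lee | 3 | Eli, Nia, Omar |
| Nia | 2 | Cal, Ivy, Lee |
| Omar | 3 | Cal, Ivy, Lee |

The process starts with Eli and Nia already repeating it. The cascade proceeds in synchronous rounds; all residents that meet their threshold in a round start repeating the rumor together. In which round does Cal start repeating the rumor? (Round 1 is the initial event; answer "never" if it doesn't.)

Round 1 — Eli, Nia start repeating the rumor (initial).
Round 2 — checking thresholds:
  Cal: 2 of 4 neighbours ≥ 2, starts repeating the rumor.
  Ivy: 2 of 4 neighbours ≥ 1, starts repeating the rumor.
  Lee: 2 of 3 neighbours < 3, not yet.
Round 3 — no new spreads; cascade stops.

2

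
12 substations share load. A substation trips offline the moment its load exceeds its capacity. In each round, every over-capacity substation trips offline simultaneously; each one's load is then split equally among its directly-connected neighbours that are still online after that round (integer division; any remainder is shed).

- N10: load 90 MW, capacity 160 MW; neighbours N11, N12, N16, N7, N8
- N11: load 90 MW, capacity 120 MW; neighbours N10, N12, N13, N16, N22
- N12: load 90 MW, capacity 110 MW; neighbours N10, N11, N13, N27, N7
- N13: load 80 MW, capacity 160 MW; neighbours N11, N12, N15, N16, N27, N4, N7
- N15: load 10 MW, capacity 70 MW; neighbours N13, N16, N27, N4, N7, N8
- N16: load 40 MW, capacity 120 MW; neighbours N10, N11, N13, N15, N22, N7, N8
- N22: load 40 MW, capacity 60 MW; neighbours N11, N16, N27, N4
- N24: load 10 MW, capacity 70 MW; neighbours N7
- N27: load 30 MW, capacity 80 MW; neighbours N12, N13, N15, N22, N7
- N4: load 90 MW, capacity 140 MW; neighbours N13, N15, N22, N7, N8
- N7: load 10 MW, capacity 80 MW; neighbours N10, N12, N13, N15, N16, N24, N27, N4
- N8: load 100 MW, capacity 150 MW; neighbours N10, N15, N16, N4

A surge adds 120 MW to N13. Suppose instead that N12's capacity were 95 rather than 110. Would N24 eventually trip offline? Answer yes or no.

no

With N12's capacity at 95:
Round 1 — N13 at 200 > 160. N13 trips offline.
  N13 sheds 200 MW to N11, N12, N15, N16, N27, N4, N7: 28 each (4 lost).
    N11: 90+28 = 118 ≤ 120
    N12: 90+28 = 118 > 95
    N15: 10+28 = 38 ≤ 70
    N16: 40+28 = 68 ≤ 120
    N27: 30+28 = 58 ≤ 80
    N4: 90+28 = 118 ≤ 140
    N7: 10+28 = 38 ≤ 80
Round 2 — N12 trips offline.
  N12 sheds 118 MW to N10, N11, N27, N7: 29 each (2 lost).
    N10: 90+29 = 119 ≤ 160
    N11: 118+29 = 147 > 120
    N27: 58+29 = 87 > 80
    N7: 38+29 = 67 ≤ 80
Round 3 — N11, N27 trip offline.
  N11 sheds 147 MW to N10, N16, N22: 49 each.
    N10: 119+49 = 168 > 160
    N16: 68+49 = 117 ≤ 120
    N22: 40+49 = 89 > 60
  N27 sheds 87 MW to N15, N22, N7: 29 each.
    N15: 38+29 = 67 ≤ 70
    N22: 89+29 = 118 > 60
    N7: 67+29 = 96 > 80
Round 4 — N10, N22, N7 trip offline.
  N10 sheds 168 MW to N16, N8: 84 each.
    N16: 117+84 = 201 > 120
    N8: 100+84 = 184 > 150
  N22 sheds 118 MW to N16, N4: 59 each.
    N16: 201+59 = 260 > 120
    N4: 118+59 = 177 > 140
  N7 sheds 96 MW to N15, N16, N24, N4: 24 each.
    N15: 67+24 = 91 > 70
    N16: 260+24 = 284 > 120
    N24: 10+24 = 34 ≤ 70
    N4: 177+24 = 201 > 140
Round 5 — N15, N16, N4, N8 trip offline.
  N15 sheds 91 MW: no online neighbours, lost.
  N16 sheds 284 MW: no online neighbours, lost.
  N4 sheds 201 MW: no online neighbours, lost.
  N8 sheds 184 MW: no online neighbours, lost.
No further trips.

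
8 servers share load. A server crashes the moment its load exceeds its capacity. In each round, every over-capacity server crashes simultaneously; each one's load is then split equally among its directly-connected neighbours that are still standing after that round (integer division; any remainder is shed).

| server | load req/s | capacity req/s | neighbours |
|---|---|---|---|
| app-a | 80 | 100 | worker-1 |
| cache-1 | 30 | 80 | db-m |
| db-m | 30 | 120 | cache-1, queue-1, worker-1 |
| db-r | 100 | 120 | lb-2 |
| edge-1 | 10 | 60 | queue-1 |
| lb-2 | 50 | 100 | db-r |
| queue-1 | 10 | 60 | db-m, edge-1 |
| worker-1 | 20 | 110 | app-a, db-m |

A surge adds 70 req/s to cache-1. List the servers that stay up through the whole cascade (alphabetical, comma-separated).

app-a, db-r, lb-2, worker-1

Round 1 — cache-1 at 100 > 80. cache-1 crashes.
  cache-1 sheds 100 req/s to db-m: 100 each.
    db-m: 30+100 = 130 > 120
Round 2 — db-m crashes.
  db-m sheds 130 req/s to queue-1, worker-1: 65 each.
    queue-1: 10+65 = 75 > 60
    worker-1: 20+65 = 85 ≤ 110
Round 3 — queue-1 crashes.
  queue-1 sheds 75 req/s to edge-1: 75 each.
    edge-1: 10+75 = 85 > 60
Round 4 — edge-1 crashes.
  edge-1 sheds 85 req/s: no online neighbours, lost.
No further crashes.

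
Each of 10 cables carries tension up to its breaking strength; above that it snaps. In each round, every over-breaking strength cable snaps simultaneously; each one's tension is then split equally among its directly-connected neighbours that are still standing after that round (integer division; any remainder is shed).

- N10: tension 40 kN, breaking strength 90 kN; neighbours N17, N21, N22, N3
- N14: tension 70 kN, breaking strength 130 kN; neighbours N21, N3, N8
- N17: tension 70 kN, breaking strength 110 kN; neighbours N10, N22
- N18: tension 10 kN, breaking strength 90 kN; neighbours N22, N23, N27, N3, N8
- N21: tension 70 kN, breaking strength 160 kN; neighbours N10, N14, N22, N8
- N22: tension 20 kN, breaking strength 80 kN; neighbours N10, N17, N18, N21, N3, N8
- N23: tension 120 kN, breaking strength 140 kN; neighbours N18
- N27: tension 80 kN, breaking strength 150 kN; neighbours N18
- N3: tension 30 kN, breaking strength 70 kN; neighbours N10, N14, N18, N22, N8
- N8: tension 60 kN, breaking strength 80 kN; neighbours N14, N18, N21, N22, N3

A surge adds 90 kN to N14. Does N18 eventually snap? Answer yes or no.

yes

Round 1 — N14 at 160 > 130. N14 snaps.
  N14 sheds 160 kN to N21, N3, N8: 53 each (1 lost).
    N21: 70+53 = 123 ≤ 160
    N3: 30+53 = 83 > 70
    N8: 60+53 = 113 > 80
Round 2 — N3, N8 snap.
  N3 sheds 83 kN to N10, N18, N22: 27 each (2 lost).
    N10: 40+27 = 67 ≤ 90
    N18: 10+27 = 37 ≤ 90
    N22: 20+27 = 47 ≤ 80
  N8 sheds 113 kN to N18, N21, N22: 37 each (2 lost).
    N18: 37+37 = 74 ≤ 90
    N21: 123+37 = 160 ≤ 160
    N22: 47+37 = 84 > 80
Round 3 — N22 snaps.
  N22 sheds 84 kN to N10, N17, N18, N21: 21 each.
    N10: 67+21 = 88 ≤ 90
    N17: 70+21 = 91 ≤ 110
    N18: 74+21 = 95 > 90
    N21: 160+21 = 181 > 160
Round 4 — N18, N21 snap.
  N18 sheds 95 kN to N23, N27: 47 each (1 lost).
    N23: 120+47 = 167 > 140
    N27: 80+47 = 127 ≤ 150
  N21 sheds 181 kN to N10: 181 each.
    N10: 88+181 = 269 > 90
Round 5 — N10, N23 snap.
  N10 sheds 269 kN to N17: 269 each.
    N17: 91+269 = 360 > 110
  N23 sheds 167 kN: no online neighbours, lost.
Round 6 — N17 snaps.
  N17 sheds 360 kN: no online neighbours, lost.
No further breaks.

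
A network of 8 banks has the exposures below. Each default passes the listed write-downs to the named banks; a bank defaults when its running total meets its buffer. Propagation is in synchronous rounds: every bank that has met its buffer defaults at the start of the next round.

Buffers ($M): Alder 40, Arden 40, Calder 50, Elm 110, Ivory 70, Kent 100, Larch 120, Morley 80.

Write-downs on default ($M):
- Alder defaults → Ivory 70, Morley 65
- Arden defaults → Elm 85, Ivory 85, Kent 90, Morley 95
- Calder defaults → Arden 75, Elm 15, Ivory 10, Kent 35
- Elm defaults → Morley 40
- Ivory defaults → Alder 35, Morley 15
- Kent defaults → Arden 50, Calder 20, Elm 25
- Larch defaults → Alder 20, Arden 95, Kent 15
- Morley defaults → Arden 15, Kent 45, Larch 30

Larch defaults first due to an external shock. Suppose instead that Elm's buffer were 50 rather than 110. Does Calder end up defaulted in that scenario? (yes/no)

no

With Elm's buffer at 50:
Round 1 — Larch defaults (initial).
  Alder: +20 → 20 < 40
  Arden: +95 → 95 ≥ 40
  Kent: +15 → 15 < 100
Round 2 — Arden defaults.
  Elm: +85 → 85 ≥ 50
  Ivory: +85 → 85 ≥ 70
  Kent: +90 → 105 ≥ 100
  Morley: +95 → 95 ≥ 80
Round 3 — Elm, Ivory, Kent, Morley default.
  Alder: +35 → 55 ≥ 40
  Calder: +20 → 20 < 50
Round 4 — Alder defaults.
No further defaults.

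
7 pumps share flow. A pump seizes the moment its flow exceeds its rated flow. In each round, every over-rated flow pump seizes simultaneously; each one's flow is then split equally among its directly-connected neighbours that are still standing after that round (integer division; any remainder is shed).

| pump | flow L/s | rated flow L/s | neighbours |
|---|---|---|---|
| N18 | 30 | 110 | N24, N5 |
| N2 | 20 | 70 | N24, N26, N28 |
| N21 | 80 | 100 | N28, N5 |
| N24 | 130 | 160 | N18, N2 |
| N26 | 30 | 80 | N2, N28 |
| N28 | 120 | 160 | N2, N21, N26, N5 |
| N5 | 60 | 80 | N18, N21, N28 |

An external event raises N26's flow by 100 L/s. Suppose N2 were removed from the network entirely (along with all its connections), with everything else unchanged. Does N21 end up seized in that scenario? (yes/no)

With N2 removed:
Round 1 — N26 at 130 > 80. N26 seizes.
  N26 sheds 130 L/s to N28: 130 each.
    N28: 120+130 = 250 > 160
Round 2 — N28 seizes.
  N28 sheds 250 L/s to N21, N5: 125 each.
    N21: 80+125 = 205 > 100
    N5: 60+125 = 185 > 80
Round 3 — N21, N5 seize.
  N21 sheds 205 L/s: no online neighbours, lost.
  N5 sheds 185 L/s to N18: 185 each.
    N18: 30+185 = 215 > 110
Round 4 — N18 seizes.
  N18 sheds 215 L/s to N24: 215 each.
    N24: 130+215 = 345 > 160
Round 5 — N24 seizes.
  N24 sheds 345 L/s: no online neighbours, lost.
No further seizures.

yes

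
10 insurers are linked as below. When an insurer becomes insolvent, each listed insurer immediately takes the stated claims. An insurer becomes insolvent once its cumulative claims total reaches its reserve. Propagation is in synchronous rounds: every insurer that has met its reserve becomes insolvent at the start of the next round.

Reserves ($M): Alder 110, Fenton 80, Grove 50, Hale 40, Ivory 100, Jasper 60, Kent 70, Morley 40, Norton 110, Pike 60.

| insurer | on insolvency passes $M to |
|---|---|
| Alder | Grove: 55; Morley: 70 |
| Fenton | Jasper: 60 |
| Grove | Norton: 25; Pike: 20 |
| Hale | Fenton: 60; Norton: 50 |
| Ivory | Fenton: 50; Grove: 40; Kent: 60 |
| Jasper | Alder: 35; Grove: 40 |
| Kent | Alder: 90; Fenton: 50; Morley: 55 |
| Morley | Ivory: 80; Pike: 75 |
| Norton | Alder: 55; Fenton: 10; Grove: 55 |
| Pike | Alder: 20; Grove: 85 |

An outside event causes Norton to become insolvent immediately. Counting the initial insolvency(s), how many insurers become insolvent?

2

Round 1 — Norton becomes insolvent (initial).
  Alder: +55 → 55 < 110
  Fenton: +10 → 10 < 80
  Grove: +55 → 55 ≥ 50
Round 2 — Grove becomes insolvent.
  Pike: +20 → 20 < 60
No further insolvencies.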